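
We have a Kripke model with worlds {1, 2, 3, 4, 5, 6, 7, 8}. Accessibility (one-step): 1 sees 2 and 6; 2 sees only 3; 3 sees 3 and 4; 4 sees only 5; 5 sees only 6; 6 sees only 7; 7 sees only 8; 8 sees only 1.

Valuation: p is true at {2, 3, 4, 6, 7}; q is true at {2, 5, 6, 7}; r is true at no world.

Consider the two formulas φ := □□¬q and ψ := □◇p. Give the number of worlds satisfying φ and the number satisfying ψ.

3 and 5

For □□¬q:
1: successors {2, 6}; □¬q there: 2:T, 6:F. ✗
2: successors {3}; □¬q there: 3:T. ✓
3: successors {3, 4}; □¬q there: 3:T, 4:F. ✗
4: successors {5}; □¬q there: 5:F. ✗
5: successors {6}; □¬q there: 6:F. ✗
6: successors {7}; □¬q there: 7:T. ✓
7: successors {8}; □¬q there: 8:T. ✓
8: successors {1}; □¬q there: 1:F. ✗
— 3 worlds.
For □◇p:
1: successors {2, 6}; ◇p there: 2:T, 6:T. ✓
2: successors {3}; ◇p there: 3:T. ✓
3: successors {3, 4}; ◇p there: 3:T, 4:F. ✗
4: successors {5}; ◇p there: 5:T. ✓
5: successors {6}; ◇p there: 6:T. ✓
6: successors {7}; ◇p there: 7:F. ✗
7: successors {8}; ◇p there: 8:F. ✗
8: successors {1}; ◇p there: 1:T. ✓
— 5 worlds.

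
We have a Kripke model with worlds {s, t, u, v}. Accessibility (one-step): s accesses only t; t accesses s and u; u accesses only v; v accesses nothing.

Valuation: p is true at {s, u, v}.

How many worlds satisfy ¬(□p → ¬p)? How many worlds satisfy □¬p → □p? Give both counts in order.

2 and 3

For ¬(□p → ¬p):
s: □p → ¬p is T. ✗
t: □p → ¬p is T. ✗
u: □p → ¬p is F. ✓
v: □p → ¬p is F. ✓
— 2 worlds.
For □¬p → □p:
s: □¬p is T, □p is F. ✗
t: □¬p is F, □p is T. ✓
u: □¬p is F, □p is T. ✓
v: □¬p is T, □p is T. ✓
— 3 worlds.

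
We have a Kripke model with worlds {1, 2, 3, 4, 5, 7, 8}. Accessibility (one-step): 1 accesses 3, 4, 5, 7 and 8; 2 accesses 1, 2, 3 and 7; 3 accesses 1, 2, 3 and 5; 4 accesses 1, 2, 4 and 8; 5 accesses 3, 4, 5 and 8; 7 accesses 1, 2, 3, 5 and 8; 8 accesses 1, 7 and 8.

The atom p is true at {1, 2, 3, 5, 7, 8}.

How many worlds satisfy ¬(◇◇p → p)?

1

1: ◇◇p → p is T. ✗
2: ◇◇p → p is T. ✗
3: ◇◇p → p is T. ✗
4: ◇◇p → p is F. ✓
5: ◇◇p → p is T. ✗
7: ◇◇p → p is T. ✗
8: ◇◇p → p is T. ✗
Satisfying worlds: {4}.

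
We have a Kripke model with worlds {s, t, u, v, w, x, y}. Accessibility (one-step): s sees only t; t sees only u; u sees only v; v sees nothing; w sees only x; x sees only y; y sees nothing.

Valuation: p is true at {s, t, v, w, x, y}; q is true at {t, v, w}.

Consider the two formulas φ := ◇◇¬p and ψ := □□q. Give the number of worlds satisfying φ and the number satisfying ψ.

For ◇◇¬p:
s: successors {t}; ◇¬p there: t:T. ✓
t: successors {u}; ◇¬p there: u:F. ✗
u: successors {v}; ◇¬p there: v:F. ✗
v: no successors, so ◇◇¬p fails. ✗
w: successors {x}; ◇¬p there: x:F. ✗
x: successors {y}; ◇¬p there: y:F. ✗
y: no successors, so ◇◇¬p fails. ✗
— 1 world.
For □□q:
s: successors {t}; □q there: t:F. ✗
t: successors {u}; □q there: u:T. ✓
u: successors {v}; □q there: v:T. ✓
v: no successors, so □□q holds vacuously. ✓
w: successors {x}; □q there: x:F. ✗
x: successors {y}; □q there: y:T. ✓
y: no successors, so □□q holds vacuously. ✓
— 5 worlds.

1 and 5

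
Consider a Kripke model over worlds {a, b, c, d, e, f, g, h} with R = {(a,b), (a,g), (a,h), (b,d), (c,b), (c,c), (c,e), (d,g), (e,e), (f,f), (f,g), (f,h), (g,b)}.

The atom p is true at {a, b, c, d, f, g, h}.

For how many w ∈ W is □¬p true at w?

a: successors {b, g, h}; ¬p there: b:F, g:F, h:F. ✗
b: successors {d}; ¬p there: d:F. ✗
c: successors {b, c, e}; ¬p there: b:F, c:F, e:T. ✗
d: successors {g}; ¬p there: g:F. ✗
e: successors {e}; ¬p there: e:T. ✓
f: successors {f, g, h}; ¬p there: f:F, g:F, h:F. ✗
g: successors {b}; ¬p there: b:F. ✗
h: no successors, so □¬p holds vacuously. ✓
Satisfying worlds: {e, h}.

2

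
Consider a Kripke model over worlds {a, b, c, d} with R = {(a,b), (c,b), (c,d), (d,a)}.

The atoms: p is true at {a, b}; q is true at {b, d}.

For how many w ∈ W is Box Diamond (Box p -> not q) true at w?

a: successors {b}; Diamond (Box p -> not q) there: b:F. ✗
b: no successors, so Box Diamond (Box p -> not q) holds vacuously. ✓
c: successors {b, d}; Diamond (Box p -> not q) there: b:F, d:T. ✗
d: successors {a}; Diamond (Box p -> not q) there: a:F. ✗
Satisfying worlds: {b}.

1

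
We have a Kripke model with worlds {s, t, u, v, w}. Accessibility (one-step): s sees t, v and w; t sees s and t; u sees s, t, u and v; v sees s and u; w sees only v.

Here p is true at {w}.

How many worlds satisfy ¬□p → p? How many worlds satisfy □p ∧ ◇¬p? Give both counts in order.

For ¬□p → p:
s: ¬□p is T, p is F. ✗
t: ¬□p is T, p is F. ✗
u: ¬□p is T, p is F. ✗
v: ¬□p is T, p is F. ✗
w: ¬□p is T, p is T. ✓
— 1 world.
For □p ∧ ◇¬p:
s: □p is F, ◇¬p is T. ✗
t: □p is F, ◇¬p is T. ✗
u: □p is F, ◇¬p is T. ✗
v: □p is F, ◇¬p is T. ✗
w: □p is F, ◇¬p is T. ✗
— 0 worlds.

1 and 0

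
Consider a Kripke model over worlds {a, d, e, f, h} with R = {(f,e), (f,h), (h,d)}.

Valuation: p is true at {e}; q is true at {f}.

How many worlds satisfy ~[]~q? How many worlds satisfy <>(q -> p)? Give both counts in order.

For ~[]~q:
a: []~q is T. ✗
d: []~q is T. ✗
e: []~q is T. ✗
f: []~q is T. ✗
h: []~q is T. ✗
— 0 worlds.
For <>(q -> p):
a: no successors, so <>(q -> p) fails. ✗
d: no successors, so <>(q -> p) fails. ✗
e: no successors, so <>(q -> p) fails. ✗
f: successors {e, h}; q -> p there: e:T, h:T. ✓
h: successors {d}; q -> p there: d:T. ✓
— 2 worlds.

0 and 2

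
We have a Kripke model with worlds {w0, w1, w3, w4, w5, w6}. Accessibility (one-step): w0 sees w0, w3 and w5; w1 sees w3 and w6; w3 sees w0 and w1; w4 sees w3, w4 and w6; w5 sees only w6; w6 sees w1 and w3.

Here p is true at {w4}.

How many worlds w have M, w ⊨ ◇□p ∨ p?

w0: ◇□p is F, p is F. ✗
w1: ◇□p is F, p is F. ✗
w3: ◇□p is F, p is F. ✗
w4: ◇□p is F, p is T. ✓
w5: ◇□p is F, p is F. ✗
w6: ◇□p is F, p is F. ✗
Satisfying worlds: {w4}.

1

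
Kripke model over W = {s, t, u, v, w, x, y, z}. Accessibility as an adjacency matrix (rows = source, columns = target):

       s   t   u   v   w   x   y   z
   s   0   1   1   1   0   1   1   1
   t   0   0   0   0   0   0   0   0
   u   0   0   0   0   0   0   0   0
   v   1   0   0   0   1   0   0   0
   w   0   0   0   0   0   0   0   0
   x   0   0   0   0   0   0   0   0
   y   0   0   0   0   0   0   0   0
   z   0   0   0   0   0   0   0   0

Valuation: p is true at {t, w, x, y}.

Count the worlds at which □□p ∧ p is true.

s: □□p is F, p is F. ✗
t: □□p is T, p is T. ✓
u: □□p is T, p is F. ✗
v: □□p is F, p is F. ✗
w: □□p is T, p is T. ✓
x: □□p is T, p is T. ✓
y: □□p is T, p is T. ✓
z: □□p is T, p is F. ✗
Satisfying worlds: {t, w, x, y}.

4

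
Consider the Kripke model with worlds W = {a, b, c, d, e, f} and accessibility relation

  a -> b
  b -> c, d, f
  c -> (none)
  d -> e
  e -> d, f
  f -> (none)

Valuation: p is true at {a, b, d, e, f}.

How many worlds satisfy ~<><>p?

2

a: <><>p is T. ✗
b: <><>p is T. ✗
c: <><>p is F. ✓
d: <><>p is T. ✗
e: <><>p is T. ✗
f: <><>p is F. ✓
Satisfying worlds: {c, f}.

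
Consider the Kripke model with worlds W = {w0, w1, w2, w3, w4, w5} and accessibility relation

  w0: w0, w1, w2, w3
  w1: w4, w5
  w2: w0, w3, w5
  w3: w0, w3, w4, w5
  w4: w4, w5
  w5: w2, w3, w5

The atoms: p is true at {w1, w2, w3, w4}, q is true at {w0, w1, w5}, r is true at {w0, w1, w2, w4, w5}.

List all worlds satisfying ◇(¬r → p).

w0: successors {w0, w1, w2, w3}; ¬r → p there: w0:T, w1:T, w2:T, w3:T. ✓
w1: successors {w4, w5}; ¬r → p there: w4:T, w5:T. ✓
w2: successors {w0, w3, w5}; ¬r → p there: w0:T, w3:T, w5:T. ✓
w3: successors {w0, w3, w4, w5}; ¬r → p there: w0:T, w3:T, w4:T, w5:T. ✓
w4: successors {w4, w5}; ¬r → p there: w4:T, w5:T. ✓
w5: successors {w2, w3, w5}; ¬r → p there: w2:T, w3:T, w5:T. ✓

{w0, w1, w2, w3, w4, w5}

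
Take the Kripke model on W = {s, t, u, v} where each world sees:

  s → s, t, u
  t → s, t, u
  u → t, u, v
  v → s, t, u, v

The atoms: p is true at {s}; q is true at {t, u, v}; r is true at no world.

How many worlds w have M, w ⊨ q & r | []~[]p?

s: q & r is F, []~[]p is T. ✓
t: q & r is F, []~[]p is T. ✓
u: q & r is F, []~[]p is T. ✓
v: q & r is F, []~[]p is T. ✓
Satisfying worlds: {s, t, u, v}.

4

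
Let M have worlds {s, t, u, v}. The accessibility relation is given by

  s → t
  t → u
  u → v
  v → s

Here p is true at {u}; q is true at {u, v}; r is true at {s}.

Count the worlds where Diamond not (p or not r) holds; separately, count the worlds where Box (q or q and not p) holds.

1 and 2

For Diamond not (p or not r):
s: successors {t}; not (p or not r) there: t:F. ✗
t: successors {u}; not (p or not r) there: u:F. ✗
u: successors {v}; not (p or not r) there: v:F. ✗
v: successors {s}; not (p or not r) there: s:T. ✓
— 1 world.
For Box (q or q and not p):
s: successors {t}; q or q and not p there: t:F. ✗
t: successors {u}; q or q and not p there: u:T. ✓
u: successors {v}; q or q and not p there: v:T. ✓
v: successors {s}; q or q and not p there: s:F. ✗
— 2 worlds.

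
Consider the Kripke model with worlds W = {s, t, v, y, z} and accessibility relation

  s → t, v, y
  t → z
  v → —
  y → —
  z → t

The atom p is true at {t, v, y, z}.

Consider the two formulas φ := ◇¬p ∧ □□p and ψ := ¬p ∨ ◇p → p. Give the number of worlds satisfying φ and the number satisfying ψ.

0 and 4

For ◇¬p ∧ □□p:
s: ◇¬p is F, □□p is T. ✗
t: ◇¬p is F, □□p is T. ✗
v: ◇¬p is F, □□p is T. ✗
y: ◇¬p is F, □□p is T. ✗
z: ◇¬p is F, □□p is T. ✗
— 0 worlds.
For ¬p ∨ ◇p → p:
s: ¬p ∨ ◇p is T, p is F. ✗
t: ¬p ∨ ◇p is T, p is T. ✓
v: ¬p ∨ ◇p is F, p is T. ✓
y: ¬p ∨ ◇p is F, p is T. ✓
z: ¬p ∨ ◇p is T, p is T. ✓
— 4 worlds.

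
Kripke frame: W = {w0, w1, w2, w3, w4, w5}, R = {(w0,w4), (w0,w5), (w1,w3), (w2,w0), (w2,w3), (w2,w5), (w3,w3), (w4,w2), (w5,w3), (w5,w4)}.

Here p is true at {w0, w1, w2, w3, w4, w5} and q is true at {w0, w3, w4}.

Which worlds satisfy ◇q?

{w0, w1, w2, w3, w5}

w0: successors {w4, w5}; q there: w4:T, w5:F. ✓
w1: successors {w3}; q there: w3:T. ✓
w2: successors {w0, w3, w5}; q there: w0:T, w3:T, w5:F. ✓
w3: successors {w3}; q there: w3:T. ✓
w4: successors {w2}; q there: w2:F. ✗
w5: successors {w3, w4}; q there: w3:T, w4:T. ✓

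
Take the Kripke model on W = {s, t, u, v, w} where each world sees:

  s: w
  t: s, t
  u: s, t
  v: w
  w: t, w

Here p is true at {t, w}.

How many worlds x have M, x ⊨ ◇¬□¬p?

s: successors {w}; ¬□¬p there: w:T. ✓
t: successors {s, t}; ¬□¬p there: s:T, t:T. ✓
u: successors {s, t}; ¬□¬p there: s:T, t:T. ✓
v: successors {w}; ¬□¬p there: w:T. ✓
w: successors {t, w}; ¬□¬p there: t:T, w:T. ✓
Satisfying worlds: {s, t, u, v, w}.

5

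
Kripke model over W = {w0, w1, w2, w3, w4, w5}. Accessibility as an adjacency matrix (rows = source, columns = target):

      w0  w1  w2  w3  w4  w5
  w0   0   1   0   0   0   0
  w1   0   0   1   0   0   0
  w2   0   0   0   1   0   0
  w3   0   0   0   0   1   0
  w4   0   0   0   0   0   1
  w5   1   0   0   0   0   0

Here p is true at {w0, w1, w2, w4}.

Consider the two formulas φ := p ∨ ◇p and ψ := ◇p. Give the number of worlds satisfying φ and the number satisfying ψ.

For p ∨ ◇p:
w0: p is T, ◇p is T. ✓
w1: p is T, ◇p is T. ✓
w2: p is T, ◇p is F. ✓
w3: p is F, ◇p is T. ✓
w4: p is T, ◇p is F. ✓
w5: p is F, ◇p is T. ✓
— 6 worlds.
For ◇p:
w0: successors {w1}; p there: w1:T. ✓
w1: successors {w2}; p there: w2:T. ✓
w2: successors {w3}; p there: w3:F. ✗
w3: successors {w4}; p there: w4:T. ✓
w4: successors {w5}; p there: w5:F. ✗
w5: successors {w0}; p there: w0:T. ✓
— 4 worlds.

6 and 4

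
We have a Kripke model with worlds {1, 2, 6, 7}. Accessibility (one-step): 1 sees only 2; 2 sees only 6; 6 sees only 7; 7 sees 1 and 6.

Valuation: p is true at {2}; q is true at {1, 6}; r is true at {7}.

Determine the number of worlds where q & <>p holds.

1

1: q is T, <>p is T. ✓
2: q is F, <>p is F. ✗
6: q is T, <>p is F. ✗
7: q is F, <>p is F. ✗
Satisfying worlds: {1}.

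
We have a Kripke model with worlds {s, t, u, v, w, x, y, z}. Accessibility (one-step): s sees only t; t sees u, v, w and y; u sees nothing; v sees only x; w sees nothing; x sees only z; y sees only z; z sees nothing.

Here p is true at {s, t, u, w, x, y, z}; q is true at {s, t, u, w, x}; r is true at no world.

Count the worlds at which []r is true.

s: successors {t}; r there: t:F. ✗
t: successors {u, v, w, y}; r there: u:F, v:F, w:F, y:F. ✗
u: no successors, so []r holds vacuously. ✓
v: successors {x}; r there: x:F. ✗
w: no successors, so []r holds vacuously. ✓
x: successors {z}; r there: z:F. ✗
y: successors {z}; r there: z:F. ✗
z: no successors, so []r holds vacuously. ✓
Satisfying worlds: {u, w, z}.

3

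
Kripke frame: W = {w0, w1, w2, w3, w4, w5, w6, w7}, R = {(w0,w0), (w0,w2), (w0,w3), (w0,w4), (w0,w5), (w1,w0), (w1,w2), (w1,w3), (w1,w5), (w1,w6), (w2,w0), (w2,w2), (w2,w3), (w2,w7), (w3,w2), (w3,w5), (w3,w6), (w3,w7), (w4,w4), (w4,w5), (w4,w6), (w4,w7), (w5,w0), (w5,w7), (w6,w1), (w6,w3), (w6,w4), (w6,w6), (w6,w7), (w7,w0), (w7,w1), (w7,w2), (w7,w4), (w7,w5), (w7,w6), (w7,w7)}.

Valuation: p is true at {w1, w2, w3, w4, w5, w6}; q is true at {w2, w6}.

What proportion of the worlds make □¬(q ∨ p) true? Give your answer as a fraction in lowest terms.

w0: successors {w0, w2, w3, w4, w5}; ¬(q ∨ p) there: w0:T, w2:F, w3:F, w4:F, w5:F. ✗
w1: successors {w0, w2, w3, w5, w6}; ¬(q ∨ p) there: w0:T, w2:F, w3:F, w5:F, w6:F. ✗
w2: successors {w0, w2, w3, w7}; ¬(q ∨ p) there: w0:T, w2:F, w3:F, w7:T. ✗
w3: successors {w2, w5, w6, w7}; ¬(q ∨ p) there: w2:F, w5:F, w6:F, w7:T. ✗
w4: successors {w4, w5, w6, w7}; ¬(q ∨ p) there: w4:F, w5:F, w6:F, w7:T. ✗
w5: successors {w0, w7}; ¬(q ∨ p) there: w0:T, w7:T. ✓
w6: successors {w1, w3, w4, w6, w7}; ¬(q ∨ p) there: w1:F, w3:F, w4:F, w6:F, w7:T. ✗
w7: successors {w0, w1, w2, w4, w5, w6, w7}; ¬(q ∨ p) there: w0:T, w1:F, w2:F, w4:F, w5:F, w6:F, w7:T. ✗
That's 1 of 8 worlds, so 1/8.

1/8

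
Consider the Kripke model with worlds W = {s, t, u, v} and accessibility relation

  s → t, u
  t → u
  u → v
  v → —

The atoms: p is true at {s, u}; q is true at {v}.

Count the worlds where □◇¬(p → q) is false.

3

s: successors {t, u}; ◇¬(p → q) there: t:T, u:F. ✗
t: successors {u}; ◇¬(p → q) there: u:F. ✗
u: successors {v}; ◇¬(p → q) there: v:F. ✗
v: no successors, so □◇¬(p → q) holds vacuously. ✓
Satisfying worlds: {v}.
So □◇¬(p → q) fails at the other 3 worlds.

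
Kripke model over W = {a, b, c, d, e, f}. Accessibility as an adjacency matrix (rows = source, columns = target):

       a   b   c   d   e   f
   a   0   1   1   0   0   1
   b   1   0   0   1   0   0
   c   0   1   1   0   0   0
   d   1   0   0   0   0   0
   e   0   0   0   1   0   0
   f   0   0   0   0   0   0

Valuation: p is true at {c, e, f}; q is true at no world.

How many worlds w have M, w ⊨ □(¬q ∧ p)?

a: successors {b, c, f}; ¬q ∧ p there: b:F, c:T, f:T. ✗
b: successors {a, d}; ¬q ∧ p there: a:F, d:F. ✗
c: successors {b, c}; ¬q ∧ p there: b:F, c:T. ✗
d: successors {a}; ¬q ∧ p there: a:F. ✗
e: successors {d}; ¬q ∧ p there: d:F. ✗
f: no successors, so □(¬q ∧ p) holds vacuously. ✓
Satisfying worlds: {f}.

1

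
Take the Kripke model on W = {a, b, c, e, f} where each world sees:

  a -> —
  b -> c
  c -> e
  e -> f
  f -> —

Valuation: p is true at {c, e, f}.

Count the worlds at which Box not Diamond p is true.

a: no successors, so Box not Diamond p holds vacuously. ✓
b: successors {c}; not Diamond p there: c:F. ✗
c: successors {e}; not Diamond p there: e:F. ✗
e: successors {f}; not Diamond p there: f:T. ✓
f: no successors, so Box not Diamond p holds vacuously. ✓
Satisfying worlds: {a, e, f}.

3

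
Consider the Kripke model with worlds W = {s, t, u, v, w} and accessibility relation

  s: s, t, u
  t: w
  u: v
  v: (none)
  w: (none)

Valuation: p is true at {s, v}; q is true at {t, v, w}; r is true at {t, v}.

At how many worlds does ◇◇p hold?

1

s: successors {s, t, u}; ◇p there: s:T, t:F, u:T. ✓
t: successors {w}; ◇p there: w:F. ✗
u: successors {v}; ◇p there: v:F. ✗
v: no successors, so ◇◇p fails. ✗
w: no successors, so ◇◇p fails. ✗
Satisfying worlds: {s}.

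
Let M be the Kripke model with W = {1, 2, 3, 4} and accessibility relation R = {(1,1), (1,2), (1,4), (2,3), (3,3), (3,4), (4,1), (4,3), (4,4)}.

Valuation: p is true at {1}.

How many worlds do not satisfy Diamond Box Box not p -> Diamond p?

0

1: Diamond Box Box not p is T, Diamond p is T. ✓
2: Diamond Box Box not p is F, Diamond p is F. ✓
3: Diamond Box Box not p is F, Diamond p is F. ✓
4: Diamond Box Box not p is F, Diamond p is T. ✓
Satisfying worlds: {1, 2, 3, 4}.
So Diamond Box Box not p -> Diamond p fails at the other 0 worlds.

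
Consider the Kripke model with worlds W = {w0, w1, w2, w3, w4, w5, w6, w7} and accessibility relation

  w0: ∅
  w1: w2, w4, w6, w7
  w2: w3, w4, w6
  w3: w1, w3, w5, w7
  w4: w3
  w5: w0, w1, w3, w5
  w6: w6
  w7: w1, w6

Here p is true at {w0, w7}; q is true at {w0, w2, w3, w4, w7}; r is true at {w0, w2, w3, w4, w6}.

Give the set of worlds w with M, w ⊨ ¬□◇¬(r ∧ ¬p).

{w1, w2, w5, w6, w7}

w0: □◇¬(r ∧ ¬p) is T. ✗
w1: □◇¬(r ∧ ¬p) is F. ✓
w2: □◇¬(r ∧ ¬p) is F. ✓
w3: □◇¬(r ∧ ¬p) is T. ✗
w4: □◇¬(r ∧ ¬p) is T. ✗
w5: □◇¬(r ∧ ¬p) is F. ✓
w6: □◇¬(r ∧ ¬p) is F. ✓
w7: □◇¬(r ∧ ¬p) is F. ✓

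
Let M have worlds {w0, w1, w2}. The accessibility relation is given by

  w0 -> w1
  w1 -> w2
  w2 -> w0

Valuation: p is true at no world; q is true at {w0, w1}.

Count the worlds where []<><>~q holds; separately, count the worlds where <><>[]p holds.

For []<><>~q:
w0: successors {w1}; <><>~q there: w1:F. ✗
w1: successors {w2}; <><>~q there: w2:F. ✗
w2: successors {w0}; <><>~q there: w0:T. ✓
— 1 world.
For <><>[]p:
w0: successors {w1}; <>[]p there: w1:F. ✗
w1: successors {w2}; <>[]p there: w2:F. ✗
w2: successors {w0}; <>[]p there: w0:F. ✗
— 0 worlds.

1 and 0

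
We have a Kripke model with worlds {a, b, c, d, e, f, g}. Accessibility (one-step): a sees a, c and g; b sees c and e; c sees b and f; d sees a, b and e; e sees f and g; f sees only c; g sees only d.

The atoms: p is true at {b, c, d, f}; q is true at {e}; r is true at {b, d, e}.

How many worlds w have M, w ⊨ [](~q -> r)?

a: successors {a, c, g}; ~q -> r there: a:F, c:F, g:F. ✗
b: successors {c, e}; ~q -> r there: c:F, e:T. ✗
c: successors {b, f}; ~q -> r there: b:T, f:F. ✗
d: successors {a, b, e}; ~q -> r there: a:F, b:T, e:T. ✗
e: successors {f, g}; ~q -> r there: f:F, g:F. ✗
f: successors {c}; ~q -> r there: c:F. ✗
g: successors {d}; ~q -> r there: d:T. ✓
Satisfying worlds: {g}.

1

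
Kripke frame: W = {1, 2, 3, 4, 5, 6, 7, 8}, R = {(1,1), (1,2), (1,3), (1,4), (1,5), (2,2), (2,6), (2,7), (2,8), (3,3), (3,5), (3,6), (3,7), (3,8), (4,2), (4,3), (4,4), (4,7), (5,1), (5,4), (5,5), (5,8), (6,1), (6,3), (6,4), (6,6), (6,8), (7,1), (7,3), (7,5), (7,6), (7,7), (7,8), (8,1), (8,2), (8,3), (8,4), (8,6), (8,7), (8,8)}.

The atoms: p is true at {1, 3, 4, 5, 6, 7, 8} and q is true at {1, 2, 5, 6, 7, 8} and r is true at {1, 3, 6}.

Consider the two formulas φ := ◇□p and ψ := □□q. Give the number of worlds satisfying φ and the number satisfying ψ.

8 and 0

For ◇□p:
1: successors {1, 2, 3, 4, 5}; □p there: 1:F, 2:F, 3:T, 4:F, 5:T. ✓
2: successors {2, 6, 7, 8}; □p there: 2:F, 6:T, 7:T, 8:F. ✓
3: successors {3, 5, 6, 7, 8}; □p there: 3:T, 5:T, 6:T, 7:T, 8:F. ✓
4: successors {2, 3, 4, 7}; □p there: 2:F, 3:T, 4:F, 7:T. ✓
5: successors {1, 4, 5, 8}; □p there: 1:F, 4:F, 5:T, 8:F. ✓
6: successors {1, 3, 4, 6, 8}; □p there: 1:F, 3:T, 4:F, 6:T, 8:F. ✓
7: successors {1, 3, 5, 6, 7, 8}; □p there: 1:F, 3:T, 5:T, 6:T, 7:T, 8:F. ✓
8: successors {1, 2, 3, 4, 6, 7, 8}; □p there: 1:F, 2:F, 3:T, 4:F, 6:T, 7:T, 8:F. ✓
— 8 worlds.
For □□q:
1: successors {1, 2, 3, 4, 5}; □q there: 1:F, 2:T, 3:F, 4:F, 5:F. ✗
2: successors {2, 6, 7, 8}; □q there: 2:T, 6:F, 7:F, 8:F. ✗
3: successors {3, 5, 6, 7, 8}; □q there: 3:F, 5:F, 6:F, 7:F, 8:F. ✗
4: successors {2, 3, 4, 7}; □q there: 2:T, 3:F, 4:F, 7:F. ✗
5: successors {1, 4, 5, 8}; □q there: 1:F, 4:F, 5:F, 8:F. ✗
6: successors {1, 3, 4, 6, 8}; □q there: 1:F, 3:F, 4:F, 6:F, 8:F. ✗
7: successors {1, 3, 5, 6, 7, 8}; □q there: 1:F, 3:F, 5:F, 6:F, 7:F, 8:F. ✗
8: successors {1, 2, 3, 4, 6, 7, 8}; □q there: 1:F, 2:T, 3:F, 4:F, 6:F, 7:F, 8:F. ✗
— 0 worlds.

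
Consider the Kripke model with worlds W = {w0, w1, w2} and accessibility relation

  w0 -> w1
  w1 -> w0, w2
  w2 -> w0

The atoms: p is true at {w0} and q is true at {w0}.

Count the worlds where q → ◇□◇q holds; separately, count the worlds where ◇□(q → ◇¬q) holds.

For q → ◇□◇q:
w0: q is T, ◇□◇q is F. ✗
w1: q is F, ◇□◇q is T. ✓
w2: q is F, ◇□◇q is T. ✓
— 2 worlds.
For ◇□(q → ◇¬q):
w0: successors {w1}; □(q → ◇¬q) there: w1:T. ✓
w1: successors {w0, w2}; □(q → ◇¬q) there: w0:T, w2:T. ✓
w2: successors {w0}; □(q → ◇¬q) there: w0:T. ✓
— 3 worlds.

2 and 3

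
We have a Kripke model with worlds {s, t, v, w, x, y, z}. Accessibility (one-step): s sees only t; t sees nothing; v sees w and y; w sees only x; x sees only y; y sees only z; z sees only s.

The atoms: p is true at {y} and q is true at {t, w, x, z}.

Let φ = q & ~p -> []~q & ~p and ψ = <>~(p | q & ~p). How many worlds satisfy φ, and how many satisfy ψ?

6 and 1

For q & ~p -> []~q & ~p:
s: q & ~p is F, []~q & ~p is F. ✓
t: q & ~p is T, []~q & ~p is T. ✓
v: q & ~p is F, []~q & ~p is F. ✓
w: q & ~p is T, []~q & ~p is F. ✗
x: q & ~p is T, []~q & ~p is T. ✓
y: q & ~p is F, []~q & ~p is F. ✓
z: q & ~p is T, []~q & ~p is T. ✓
— 6 worlds.
For <>~(p | q & ~p):
s: successors {t}; ~(p | q & ~p) there: t:F. ✗
t: no successors, so <>~(p | q & ~p) fails. ✗
v: successors {w, y}; ~(p | q & ~p) there: w:F, y:F. ✗
w: successors {x}; ~(p | q & ~p) there: x:F. ✗
x: successors {y}; ~(p | q & ~p) there: y:F. ✗
y: successors {z}; ~(p | q & ~p) there: z:F. ✗
z: successors {s}; ~(p | q & ~p) there: s:T. ✓
— 1 world.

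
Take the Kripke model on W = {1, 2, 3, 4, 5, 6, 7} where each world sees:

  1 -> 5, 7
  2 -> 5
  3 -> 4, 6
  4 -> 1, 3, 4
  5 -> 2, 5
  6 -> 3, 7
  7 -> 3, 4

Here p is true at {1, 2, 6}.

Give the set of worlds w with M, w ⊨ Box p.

1: successors {5, 7}; p there: 5:F, 7:F. ✗
2: successors {5}; p there: 5:F. ✗
3: successors {4, 6}; p there: 4:F, 6:T. ✗
4: successors {1, 3, 4}; p there: 1:T, 3:F, 4:F. ✗
5: successors {2, 5}; p there: 2:T, 5:F. ✗
6: successors {3, 7}; p there: 3:F, 7:F. ✗
7: successors {3, 4}; p there: 3:F, 4:F. ✗

∅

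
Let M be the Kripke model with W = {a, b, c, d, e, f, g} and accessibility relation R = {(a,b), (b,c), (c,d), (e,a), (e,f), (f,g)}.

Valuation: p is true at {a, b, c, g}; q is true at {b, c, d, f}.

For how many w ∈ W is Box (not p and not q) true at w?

2

a: successors {b}; not p and not q there: b:F. ✗
b: successors {c}; not p and not q there: c:F. ✗
c: successors {d}; not p and not q there: d:F. ✗
d: no successors, so Box (not p and not q) holds vacuously. ✓
e: successors {a, f}; not p and not q there: a:F, f:F. ✗
f: successors {g}; not p and not q there: g:F. ✗
g: no successors, so Box (not p and not q) holds vacuously. ✓
Satisfying worlds: {d, g}.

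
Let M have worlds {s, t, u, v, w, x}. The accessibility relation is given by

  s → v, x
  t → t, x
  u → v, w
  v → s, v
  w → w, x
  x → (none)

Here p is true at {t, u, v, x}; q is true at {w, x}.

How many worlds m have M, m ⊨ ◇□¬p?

s: successors {v, x}; □¬p there: v:F, x:T. ✓
t: successors {t, x}; □¬p there: t:F, x:T. ✓
u: successors {v, w}; □¬p there: v:F, w:F. ✗
v: successors {s, v}; □¬p there: s:F, v:F. ✗
w: successors {w, x}; □¬p there: w:F, x:T. ✓
x: no successors, so ◇□¬p fails. ✗
Satisfying worlds: {s, t, w}.

3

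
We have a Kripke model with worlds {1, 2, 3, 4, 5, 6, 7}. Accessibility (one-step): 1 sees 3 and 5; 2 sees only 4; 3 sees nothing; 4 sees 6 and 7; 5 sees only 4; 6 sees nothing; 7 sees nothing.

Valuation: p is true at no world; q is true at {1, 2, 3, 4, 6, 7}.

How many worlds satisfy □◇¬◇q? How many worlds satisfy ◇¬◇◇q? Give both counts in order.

For □◇¬◇q:
1: successors {3, 5}; ◇¬◇q there: 3:F, 5:F. ✗
2: successors {4}; ◇¬◇q there: 4:T. ✓
3: no successors, so □◇¬◇q holds vacuously. ✓
4: successors {6, 7}; ◇¬◇q there: 6:F, 7:F. ✗
5: successors {4}; ◇¬◇q there: 4:T. ✓
6: no successors, so □◇¬◇q holds vacuously. ✓
7: no successors, so □◇¬◇q holds vacuously. ✓
— 5 worlds.
For ◇¬◇◇q:
1: successors {3, 5}; ¬◇◇q there: 3:T, 5:F. ✓
2: successors {4}; ¬◇◇q there: 4:T. ✓
3: no successors, so ◇¬◇◇q fails. ✗
4: successors {6, 7}; ¬◇◇q there: 6:T, 7:T. ✓
5: successors {4}; ¬◇◇q there: 4:T. ✓
6: no successors, so ◇¬◇◇q fails. ✗
7: no successors, so ◇¬◇◇q fails. ✗
— 4 worlds.

5 and 4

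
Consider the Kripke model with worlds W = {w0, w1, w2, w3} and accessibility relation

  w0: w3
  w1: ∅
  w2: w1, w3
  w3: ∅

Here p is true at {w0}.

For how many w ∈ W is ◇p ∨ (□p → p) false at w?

w0: ◇p is F, □p → p is T. ✓
w1: ◇p is F, □p → p is F. ✗
w2: ◇p is F, □p → p is T. ✓
w3: ◇p is F, □p → p is F. ✗
Satisfying worlds: {w0, w2}.
So ◇p ∨ (□p → p) fails at the other 2 worlds.

2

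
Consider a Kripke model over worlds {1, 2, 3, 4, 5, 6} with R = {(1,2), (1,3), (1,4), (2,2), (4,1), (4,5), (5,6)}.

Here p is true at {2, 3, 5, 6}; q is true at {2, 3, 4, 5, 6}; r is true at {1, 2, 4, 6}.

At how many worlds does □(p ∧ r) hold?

1: successors {2, 3, 4}; p ∧ r there: 2:T, 3:F, 4:F. ✗
2: successors {2}; p ∧ r there: 2:T. ✓
3: no successors, so □(p ∧ r) holds vacuously. ✓
4: successors {1, 5}; p ∧ r there: 1:F, 5:F. ✗
5: successors {6}; p ∧ r there: 6:T. ✓
6: no successors, so □(p ∧ r) holds vacuously. ✓
Satisfying worlds: {2, 3, 5, 6}.

4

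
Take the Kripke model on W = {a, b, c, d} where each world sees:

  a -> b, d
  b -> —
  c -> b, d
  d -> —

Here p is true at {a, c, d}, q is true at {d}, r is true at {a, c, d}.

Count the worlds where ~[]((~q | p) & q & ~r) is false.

2

a: []((~q | p) & q & ~r) is F. ✓
b: []((~q | p) & q & ~r) is T. ✗
c: []((~q | p) & q & ~r) is F. ✓
d: []((~q | p) & q & ~r) is T. ✗
Satisfying worlds: {a, c}.
So ~[]((~q | p) & q & ~r) fails at the other 2 worlds.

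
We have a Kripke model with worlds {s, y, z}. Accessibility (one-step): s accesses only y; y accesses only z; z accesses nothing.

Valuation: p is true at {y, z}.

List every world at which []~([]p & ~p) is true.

s: successors {y}; ~([]p & ~p) there: y:T. ✓
y: successors {z}; ~([]p & ~p) there: z:T. ✓
z: no successors, so []~([]p & ~p) holds vacuously. ✓

{s, y, z}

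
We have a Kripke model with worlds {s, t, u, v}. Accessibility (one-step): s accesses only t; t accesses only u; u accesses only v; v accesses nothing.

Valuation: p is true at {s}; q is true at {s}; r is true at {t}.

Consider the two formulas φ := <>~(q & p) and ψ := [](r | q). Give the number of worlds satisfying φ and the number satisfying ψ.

For <>~(q & p):
s: successors {t}; ~(q & p) there: t:T. ✓
t: successors {u}; ~(q & p) there: u:T. ✓
u: successors {v}; ~(q & p) there: v:T. ✓
v: no successors, so <>~(q & p) fails. ✗
— 3 worlds.
For [](r | q):
s: successors {t}; r | q there: t:T. ✓
t: successors {u}; r | q there: u:F. ✗
u: successors {v}; r | q there: v:F. ✗
v: no successors, so [](r | q) holds vacuously. ✓
— 2 worlds.

3 and 2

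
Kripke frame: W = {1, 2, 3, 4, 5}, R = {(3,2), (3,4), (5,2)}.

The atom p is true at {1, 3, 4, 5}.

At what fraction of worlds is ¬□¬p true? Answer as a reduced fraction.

1: □¬p is T. ✗
2: □¬p is T. ✗
3: □¬p is F. ✓
4: □¬p is T. ✗
5: □¬p is T. ✗
That's 1 of 5 worlds, so 1/5.

1/5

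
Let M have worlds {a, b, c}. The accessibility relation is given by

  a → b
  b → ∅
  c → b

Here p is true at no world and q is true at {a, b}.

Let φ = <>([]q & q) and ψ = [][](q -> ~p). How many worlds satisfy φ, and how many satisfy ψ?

2 and 3

For <>([]q & q):
a: successors {b}; []q & q there: b:T. ✓
b: no successors, so <>([]q & q) fails. ✗
c: successors {b}; []q & q there: b:T. ✓
— 2 worlds.
For [][](q -> ~p):
a: successors {b}; [](q -> ~p) there: b:T. ✓
b: no successors, so [][](q -> ~p) holds vacuously. ✓
c: successors {b}; [](q -> ~p) there: b:T. ✓
— 3 worlds.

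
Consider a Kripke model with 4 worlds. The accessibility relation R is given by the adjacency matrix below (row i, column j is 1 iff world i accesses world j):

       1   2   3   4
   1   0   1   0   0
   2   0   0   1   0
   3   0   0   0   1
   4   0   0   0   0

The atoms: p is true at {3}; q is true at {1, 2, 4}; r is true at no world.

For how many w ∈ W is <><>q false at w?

1: successors {2}; <>q there: 2:F. ✗
2: successors {3}; <>q there: 3:T. ✓
3: successors {4}; <>q there: 4:F. ✗
4: no successors, so <><>q fails. ✗
Satisfying worlds: {2}.
So <><>q fails at the other 3 worlds.

3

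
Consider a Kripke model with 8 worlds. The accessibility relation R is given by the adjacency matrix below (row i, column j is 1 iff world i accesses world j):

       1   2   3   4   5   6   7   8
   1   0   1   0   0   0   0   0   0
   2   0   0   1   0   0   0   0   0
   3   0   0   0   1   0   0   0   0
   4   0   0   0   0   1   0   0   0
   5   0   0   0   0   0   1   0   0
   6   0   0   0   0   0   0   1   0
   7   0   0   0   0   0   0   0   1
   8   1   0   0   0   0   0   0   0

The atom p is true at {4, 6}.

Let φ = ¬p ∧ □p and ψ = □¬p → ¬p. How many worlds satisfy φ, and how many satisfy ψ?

2 and 6

For ¬p ∧ □p:
1: ¬p is T, □p is F. ✗
2: ¬p is T, □p is F. ✗
3: ¬p is T, □p is T. ✓
4: ¬p is F, □p is F. ✗
5: ¬p is T, □p is T. ✓
6: ¬p is F, □p is F. ✗
7: ¬p is T, □p is F. ✗
8: ¬p is T, □p is F. ✗
— 2 worlds.
For □¬p → ¬p:
1: □¬p is T, ¬p is T. ✓
2: □¬p is T, ¬p is T. ✓
3: □¬p is F, ¬p is T. ✓
4: □¬p is T, ¬p is F. ✗
5: □¬p is F, ¬p is T. ✓
6: □¬p is T, ¬p is F. ✗
7: □¬p is T, ¬p is T. ✓
8: □¬p is T, ¬p is T. ✓
— 6 worlds.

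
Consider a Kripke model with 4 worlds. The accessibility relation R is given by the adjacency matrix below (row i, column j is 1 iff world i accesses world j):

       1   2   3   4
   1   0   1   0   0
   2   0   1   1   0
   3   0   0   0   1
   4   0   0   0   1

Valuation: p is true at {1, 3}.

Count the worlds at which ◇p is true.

1: successors {2}; p there: 2:F. ✗
2: successors {2, 3}; p there: 2:F, 3:T. ✓
3: successors {4}; p there: 4:F. ✗
4: successors {4}; p there: 4:F. ✗
Satisfying worlds: {2}.

1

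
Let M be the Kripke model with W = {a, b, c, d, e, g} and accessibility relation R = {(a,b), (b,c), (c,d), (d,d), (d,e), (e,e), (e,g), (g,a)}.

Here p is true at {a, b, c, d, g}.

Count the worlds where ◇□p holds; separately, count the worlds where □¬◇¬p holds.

4 and 3

For ◇□p:
a: successors {b}; □p there: b:T. ✓
b: successors {c}; □p there: c:T. ✓
c: successors {d}; □p there: d:F. ✗
d: successors {d, e}; □p there: d:F, e:F. ✗
e: successors {e, g}; □p there: e:F, g:T. ✓
g: successors {a}; □p there: a:T. ✓
— 4 worlds.
For □¬◇¬p:
a: successors {b}; ¬◇¬p there: b:T. ✓
b: successors {c}; ¬◇¬p there: c:T. ✓
c: successors {d}; ¬◇¬p there: d:F. ✗
d: successors {d, e}; ¬◇¬p there: d:F, e:F. ✗
e: successors {e, g}; ¬◇¬p there: e:F, g:T. ✗
g: successors {a}; ¬◇¬p there: a:T. ✓
— 3 worlds.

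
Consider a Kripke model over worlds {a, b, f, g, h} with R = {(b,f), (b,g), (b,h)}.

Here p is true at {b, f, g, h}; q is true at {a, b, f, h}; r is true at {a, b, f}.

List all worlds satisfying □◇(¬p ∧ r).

{a, f, g, h}

a: no successors, so □◇(¬p ∧ r) holds vacuously. ✓
b: successors {f, g, h}; ◇(¬p ∧ r) there: f:F, g:F, h:F. ✗
f: no successors, so □◇(¬p ∧ r) holds vacuously. ✓
g: no successors, so □◇(¬p ∧ r) holds vacuously. ✓
h: no successors, so □◇(¬p ∧ r) holds vacuously. ✓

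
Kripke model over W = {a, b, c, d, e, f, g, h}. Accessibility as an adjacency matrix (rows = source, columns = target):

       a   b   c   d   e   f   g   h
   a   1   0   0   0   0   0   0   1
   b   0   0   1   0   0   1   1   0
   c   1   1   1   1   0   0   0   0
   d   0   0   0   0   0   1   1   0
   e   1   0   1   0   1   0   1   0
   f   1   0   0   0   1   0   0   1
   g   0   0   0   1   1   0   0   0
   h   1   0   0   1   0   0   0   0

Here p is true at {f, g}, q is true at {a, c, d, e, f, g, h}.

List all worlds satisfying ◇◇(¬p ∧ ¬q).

a: successors {a, h}; ◇(¬p ∧ ¬q) there: a:F, h:F. ✗
b: successors {c, f, g}; ◇(¬p ∧ ¬q) there: c:T, f:F, g:F. ✓
c: successors {a, b, c, d}; ◇(¬p ∧ ¬q) there: a:F, b:F, c:T, d:F. ✓
d: successors {f, g}; ◇(¬p ∧ ¬q) there: f:F, g:F. ✗
e: successors {a, c, e, g}; ◇(¬p ∧ ¬q) there: a:F, c:T, e:F, g:F. ✓
f: successors {a, e, h}; ◇(¬p ∧ ¬q) there: a:F, e:F, h:F. ✗
g: successors {d, e}; ◇(¬p ∧ ¬q) there: d:F, e:F. ✗
h: successors {a, d}; ◇(¬p ∧ ¬q) there: a:F, d:F. ✗

{b, c, e}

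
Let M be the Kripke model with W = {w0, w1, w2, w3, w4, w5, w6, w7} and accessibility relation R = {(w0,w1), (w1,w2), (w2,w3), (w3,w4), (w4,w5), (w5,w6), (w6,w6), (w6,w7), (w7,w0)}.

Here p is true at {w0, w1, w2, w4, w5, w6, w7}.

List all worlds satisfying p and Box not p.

{w2}

w0: p is T, Box not p is F. ✗
w1: p is T, Box not p is F. ✗
w2: p is T, Box not p is T. ✓
w3: p is F, Box not p is F. ✗
w4: p is T, Box not p is F. ✗
w5: p is T, Box not p is F. ✗
w6: p is T, Box not p is F. ✗
w7: p is T, Box not p is F. ✗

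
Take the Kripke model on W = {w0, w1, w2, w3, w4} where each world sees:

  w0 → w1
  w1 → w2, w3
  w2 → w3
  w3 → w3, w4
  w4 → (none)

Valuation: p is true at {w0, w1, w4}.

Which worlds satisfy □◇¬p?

w0: successors {w1}; ◇¬p there: w1:T. ✓
w1: successors {w2, w3}; ◇¬p there: w2:T, w3:T. ✓
w2: successors {w3}; ◇¬p there: w3:T. ✓
w3: successors {w3, w4}; ◇¬p there: w3:T, w4:F. ✗
w4: no successors, so □◇¬p holds vacuously. ✓

{w0, w1, w2, w4}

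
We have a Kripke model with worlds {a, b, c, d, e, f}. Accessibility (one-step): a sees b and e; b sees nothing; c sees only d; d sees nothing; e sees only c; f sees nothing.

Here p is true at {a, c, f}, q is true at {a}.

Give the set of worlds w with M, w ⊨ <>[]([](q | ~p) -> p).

a: successors {b, e}; []([](q | ~p) -> p) there: b:T, e:T. ✓
b: no successors, so <>[]([](q | ~p) -> p) fails. ✗
c: successors {d}; []([](q | ~p) -> p) there: d:T. ✓
d: no successors, so <>[]([](q | ~p) -> p) fails. ✗
e: successors {c}; []([](q | ~p) -> p) there: c:F. ✗
f: no successors, so <>[]([](q | ~p) -> p) fails. ✗

{a, c}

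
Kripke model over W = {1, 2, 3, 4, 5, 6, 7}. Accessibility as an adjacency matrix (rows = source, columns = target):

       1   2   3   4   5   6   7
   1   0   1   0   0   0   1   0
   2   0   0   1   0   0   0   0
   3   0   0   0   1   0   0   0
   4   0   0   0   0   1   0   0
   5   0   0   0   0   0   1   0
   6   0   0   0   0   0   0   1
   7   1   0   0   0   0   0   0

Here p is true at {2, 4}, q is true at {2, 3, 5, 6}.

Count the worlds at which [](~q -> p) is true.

1: successors {2, 6}; ~q -> p there: 2:T, 6:T. ✓
2: successors {3}; ~q -> p there: 3:T. ✓
3: successors {4}; ~q -> p there: 4:T. ✓
4: successors {5}; ~q -> p there: 5:T. ✓
5: successors {6}; ~q -> p there: 6:T. ✓
6: successors {7}; ~q -> p there: 7:F. ✗
7: successors {1}; ~q -> p there: 1:F. ✗
Satisfying worlds: {1, 2, 3, 4, 5}.

5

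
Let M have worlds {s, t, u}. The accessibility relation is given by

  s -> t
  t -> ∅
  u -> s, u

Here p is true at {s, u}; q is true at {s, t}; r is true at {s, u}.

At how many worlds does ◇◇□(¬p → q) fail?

s: successors {t}; ◇□(¬p → q) there: t:F. ✗
t: no successors, so ◇◇□(¬p → q) fails. ✗
u: successors {s, u}; ◇□(¬p → q) there: s:T, u:T. ✓
Satisfying worlds: {u}.
So ◇◇□(¬p → q) fails at the other 2 worlds.

2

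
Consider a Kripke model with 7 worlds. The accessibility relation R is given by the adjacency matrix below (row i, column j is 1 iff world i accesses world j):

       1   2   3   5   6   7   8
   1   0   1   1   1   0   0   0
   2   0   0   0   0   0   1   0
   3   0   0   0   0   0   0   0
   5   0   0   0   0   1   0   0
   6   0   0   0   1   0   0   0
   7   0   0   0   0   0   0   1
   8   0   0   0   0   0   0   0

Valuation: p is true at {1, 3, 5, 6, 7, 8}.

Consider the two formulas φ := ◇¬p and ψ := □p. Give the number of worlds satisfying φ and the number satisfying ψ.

1 and 6

For ◇¬p:
1: successors {2, 3, 5}; ¬p there: 2:T, 3:F, 5:F. ✓
2: successors {7}; ¬p there: 7:F. ✗
3: no successors, so ◇¬p fails. ✗
5: successors {6}; ¬p there: 6:F. ✗
6: successors {5}; ¬p there: 5:F. ✗
7: successors {8}; ¬p there: 8:F. ✗
8: no successors, so ◇¬p fails. ✗
— 1 world.
For □p:
1: successors {2, 3, 5}; p there: 2:F, 3:T, 5:T. ✗
2: successors {7}; p there: 7:T. ✓
3: no successors, so □p holds vacuously. ✓
5: successors {6}; p there: 6:T. ✓
6: successors {5}; p there: 5:T. ✓
7: successors {8}; p there: 8:T. ✓
8: no successors, so □p holds vacuously. ✓
— 6 worlds.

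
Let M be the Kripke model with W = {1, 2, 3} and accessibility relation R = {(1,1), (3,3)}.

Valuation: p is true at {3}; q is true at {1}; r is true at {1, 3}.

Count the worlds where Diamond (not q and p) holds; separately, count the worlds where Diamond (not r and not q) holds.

1 and 0

For Diamond (not q and p):
1: successors {1}; not q and p there: 1:F. ✗
2: no successors, so Diamond (not q and p) fails. ✗
3: successors {3}; not q and p there: 3:T. ✓
— 1 world.
For Diamond (not r and not q):
1: successors {1}; not r and not q there: 1:F. ✗
2: no successors, so Diamond (not r and not q) fails. ✗
3: successors {3}; not r and not q there: 3:F. ✗
— 0 worlds.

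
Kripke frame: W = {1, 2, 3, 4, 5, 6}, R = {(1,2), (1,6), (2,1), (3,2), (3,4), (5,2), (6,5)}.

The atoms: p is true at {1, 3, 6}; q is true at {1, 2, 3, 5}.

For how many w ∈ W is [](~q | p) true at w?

2

1: successors {2, 6}; ~q | p there: 2:F, 6:T. ✗
2: successors {1}; ~q | p there: 1:T. ✓
3: successors {2, 4}; ~q | p there: 2:F, 4:T. ✗
4: no successors, so [](~q | p) holds vacuously. ✓
5: successors {2}; ~q | p there: 2:F. ✗
6: successors {5}; ~q | p there: 5:F. ✗
Satisfying worlds: {2, 4}.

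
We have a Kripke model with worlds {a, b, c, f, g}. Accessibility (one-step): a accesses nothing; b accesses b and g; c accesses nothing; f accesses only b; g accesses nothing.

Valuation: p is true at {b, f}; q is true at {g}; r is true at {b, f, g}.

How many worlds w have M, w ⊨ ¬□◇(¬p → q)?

a: □◇(¬p → q) is T. ✗
b: □◇(¬p → q) is F. ✓
c: □◇(¬p → q) is T. ✗
f: □◇(¬p → q) is T. ✗
g: □◇(¬p → q) is T. ✗
Satisfying worlds: {b}.

1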